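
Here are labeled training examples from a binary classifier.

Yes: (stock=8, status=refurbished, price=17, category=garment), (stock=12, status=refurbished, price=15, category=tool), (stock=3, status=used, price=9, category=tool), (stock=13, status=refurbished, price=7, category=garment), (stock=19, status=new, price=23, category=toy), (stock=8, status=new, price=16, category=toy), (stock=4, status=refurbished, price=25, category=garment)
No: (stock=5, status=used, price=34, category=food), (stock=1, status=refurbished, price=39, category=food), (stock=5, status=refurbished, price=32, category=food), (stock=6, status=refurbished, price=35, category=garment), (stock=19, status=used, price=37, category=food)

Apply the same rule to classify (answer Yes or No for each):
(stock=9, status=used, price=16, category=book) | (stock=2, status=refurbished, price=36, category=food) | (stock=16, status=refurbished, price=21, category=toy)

The rule appears to be: price ≤ 25.
(stock=9, status=used, price=16, category=book): Yes (price = 16). (stock=2, status=refurbished, price=36, category=food): No (price = 36). (stock=16, status=refurbished, price=21, category=toy): Yes (price = 21).

Yes, No, Yes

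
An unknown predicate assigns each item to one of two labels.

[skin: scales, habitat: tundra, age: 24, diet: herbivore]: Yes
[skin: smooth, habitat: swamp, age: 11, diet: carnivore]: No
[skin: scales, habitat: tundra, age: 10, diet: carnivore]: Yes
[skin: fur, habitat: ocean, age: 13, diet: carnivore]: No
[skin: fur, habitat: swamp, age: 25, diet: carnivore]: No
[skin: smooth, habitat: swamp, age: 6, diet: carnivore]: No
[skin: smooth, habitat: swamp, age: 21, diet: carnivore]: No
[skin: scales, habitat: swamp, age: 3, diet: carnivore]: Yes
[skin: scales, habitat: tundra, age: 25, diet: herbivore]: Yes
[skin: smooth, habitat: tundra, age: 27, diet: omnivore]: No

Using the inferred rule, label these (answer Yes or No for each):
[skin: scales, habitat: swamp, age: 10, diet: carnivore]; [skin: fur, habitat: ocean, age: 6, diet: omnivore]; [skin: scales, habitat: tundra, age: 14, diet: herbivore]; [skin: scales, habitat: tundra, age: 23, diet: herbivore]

'Yes' ⟺ skin is scales.
[skin: scales, habitat: swamp, age: 10, diet: carnivore]: skin is scales — satisfies this, so Yes.
[skin: fur, habitat: ocean, age: 6, diet: omnivore]: skin is fur — does not fit, so No.
[skin: scales, habitat: tundra, age: 14, diet: herbivore]: skin is scales — satisfies this, so Yes.
[skin: scales, habitat: tundra, age: 23, diet: herbivore]: skin is scales — satisfies this, so Yes.

Yes, No, Yes, Yes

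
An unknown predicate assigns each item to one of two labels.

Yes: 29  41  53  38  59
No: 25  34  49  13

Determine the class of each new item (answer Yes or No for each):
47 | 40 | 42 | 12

Yes, No, No, No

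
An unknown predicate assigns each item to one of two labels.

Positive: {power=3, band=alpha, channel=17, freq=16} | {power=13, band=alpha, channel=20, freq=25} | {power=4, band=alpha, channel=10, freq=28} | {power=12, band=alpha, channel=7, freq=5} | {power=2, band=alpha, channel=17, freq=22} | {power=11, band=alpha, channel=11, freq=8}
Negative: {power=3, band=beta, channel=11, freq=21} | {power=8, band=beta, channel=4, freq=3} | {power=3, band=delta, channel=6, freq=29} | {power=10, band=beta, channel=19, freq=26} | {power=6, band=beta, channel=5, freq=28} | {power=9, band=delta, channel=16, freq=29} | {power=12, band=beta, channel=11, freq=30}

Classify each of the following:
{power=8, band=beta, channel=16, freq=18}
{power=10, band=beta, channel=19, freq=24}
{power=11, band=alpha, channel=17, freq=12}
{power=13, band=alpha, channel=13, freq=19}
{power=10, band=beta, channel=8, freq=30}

Comparing the two groups points to one rule — band is alpha.
{power=8, band=beta, channel=16, freq=18} — band is beta, hence Negative.
{power=10, band=beta, channel=19, freq=24} — band is beta, hence Negative.
{power=11, band=alpha, channel=17, freq=12} — band is alpha, hence Positive.
{power=13, band=alpha, channel=13, freq=19} — band is alpha, hence Positive.
{power=10, band=beta, channel=8, freq=30} — band is beta, hence Negative.

Negative, Negative, Positive, Positive, Negative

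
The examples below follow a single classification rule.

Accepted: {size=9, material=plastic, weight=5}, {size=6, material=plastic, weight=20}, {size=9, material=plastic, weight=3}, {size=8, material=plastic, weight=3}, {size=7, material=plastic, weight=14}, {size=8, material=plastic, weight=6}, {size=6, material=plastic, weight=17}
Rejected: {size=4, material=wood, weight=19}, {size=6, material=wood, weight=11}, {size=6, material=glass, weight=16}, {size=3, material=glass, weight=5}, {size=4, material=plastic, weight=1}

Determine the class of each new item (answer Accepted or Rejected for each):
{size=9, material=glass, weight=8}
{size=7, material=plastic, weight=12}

Rejected, Accepted

The pattern is that an item is 'Accepted' exactly when: material is plastic AND size ≥ 6.
{size=9, material=glass, weight=8}: Rejected (material is glass, size = 9). {size=7, material=plastic, weight=12}: Accepted (material is plastic, size = 7).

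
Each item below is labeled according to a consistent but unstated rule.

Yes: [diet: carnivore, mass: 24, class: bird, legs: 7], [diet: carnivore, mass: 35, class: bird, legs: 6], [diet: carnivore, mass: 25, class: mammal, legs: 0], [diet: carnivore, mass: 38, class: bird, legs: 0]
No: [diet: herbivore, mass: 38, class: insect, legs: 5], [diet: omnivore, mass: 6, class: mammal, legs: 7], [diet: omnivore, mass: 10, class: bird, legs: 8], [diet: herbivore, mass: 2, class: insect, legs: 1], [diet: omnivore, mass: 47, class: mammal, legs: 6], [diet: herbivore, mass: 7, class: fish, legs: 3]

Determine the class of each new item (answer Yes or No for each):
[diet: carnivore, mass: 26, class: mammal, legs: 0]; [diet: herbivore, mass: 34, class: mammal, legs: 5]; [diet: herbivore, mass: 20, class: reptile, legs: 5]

A rule that fits every label: diet is carnivore — true of each 'Yes' example, false of each 'No' one.

Yes, No, No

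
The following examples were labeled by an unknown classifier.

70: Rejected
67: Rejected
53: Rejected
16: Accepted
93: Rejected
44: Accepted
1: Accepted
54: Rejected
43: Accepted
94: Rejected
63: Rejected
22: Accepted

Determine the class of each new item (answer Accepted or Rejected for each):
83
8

Rejected, Accepted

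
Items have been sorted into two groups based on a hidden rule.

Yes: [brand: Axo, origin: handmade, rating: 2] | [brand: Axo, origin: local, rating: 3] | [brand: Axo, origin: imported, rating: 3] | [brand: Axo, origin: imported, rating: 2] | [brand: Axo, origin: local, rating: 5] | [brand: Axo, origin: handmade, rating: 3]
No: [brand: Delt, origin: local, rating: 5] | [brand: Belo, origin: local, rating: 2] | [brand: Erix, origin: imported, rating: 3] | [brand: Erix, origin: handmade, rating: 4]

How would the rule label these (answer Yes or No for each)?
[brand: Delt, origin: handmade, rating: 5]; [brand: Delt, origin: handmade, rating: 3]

No, No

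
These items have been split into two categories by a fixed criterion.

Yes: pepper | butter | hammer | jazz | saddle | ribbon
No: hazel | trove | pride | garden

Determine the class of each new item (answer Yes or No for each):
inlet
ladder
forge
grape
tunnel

No, Yes, No, No, Yes

The rule appears to be: has a double letter.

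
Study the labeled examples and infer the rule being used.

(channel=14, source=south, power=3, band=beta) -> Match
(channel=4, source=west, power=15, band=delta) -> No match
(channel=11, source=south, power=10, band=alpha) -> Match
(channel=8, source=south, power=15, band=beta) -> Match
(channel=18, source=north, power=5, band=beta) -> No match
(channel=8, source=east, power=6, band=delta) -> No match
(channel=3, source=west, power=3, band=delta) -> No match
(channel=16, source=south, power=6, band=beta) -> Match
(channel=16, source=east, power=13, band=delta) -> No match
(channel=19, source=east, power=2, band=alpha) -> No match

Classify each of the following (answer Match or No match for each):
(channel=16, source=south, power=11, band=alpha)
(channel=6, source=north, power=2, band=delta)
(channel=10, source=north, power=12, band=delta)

Match, No match, No match

Rule: source is south. This holds for each 'Match' example and fails for each 'No match' one.
Match: (channel=16, source=south, power=11, band=alpha), since source is south. No match: (channel=6, source=north, power=2, band=delta), since source is north. No match: (channel=10, source=north, power=12, band=delta), since source is north.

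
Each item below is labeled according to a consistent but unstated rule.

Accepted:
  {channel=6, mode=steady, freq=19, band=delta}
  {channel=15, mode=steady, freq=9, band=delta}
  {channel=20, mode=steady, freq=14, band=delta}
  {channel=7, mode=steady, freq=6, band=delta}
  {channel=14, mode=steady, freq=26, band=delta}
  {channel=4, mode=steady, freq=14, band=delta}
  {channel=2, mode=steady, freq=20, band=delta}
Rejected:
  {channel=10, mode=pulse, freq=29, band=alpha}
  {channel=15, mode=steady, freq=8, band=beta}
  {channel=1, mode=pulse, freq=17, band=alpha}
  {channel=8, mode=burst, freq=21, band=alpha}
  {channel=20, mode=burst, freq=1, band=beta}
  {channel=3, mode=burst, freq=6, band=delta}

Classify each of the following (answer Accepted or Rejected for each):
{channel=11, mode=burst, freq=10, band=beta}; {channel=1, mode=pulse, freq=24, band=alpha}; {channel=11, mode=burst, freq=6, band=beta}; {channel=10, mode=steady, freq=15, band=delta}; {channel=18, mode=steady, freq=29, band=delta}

Rejected, Rejected, Rejected, Accepted, Accepted

A rule that fits every label: mode is steady AND band is delta — true of each 'Accepted' example, false of each 'Rejected' one.
{channel=11, mode=burst, freq=10, band=beta}: Rejected (mode is burst, band is beta).
{channel=1, mode=pulse, freq=24, band=alpha}: Rejected (mode is pulse, band is alpha).
{channel=11, mode=burst, freq=6, band=beta}: Rejected (mode is burst, band is beta).
{channel=10, mode=steady, freq=15, band=delta}: Accepted (mode is steady, band is delta).
{channel=18, mode=steady, freq=29, band=delta}: Accepted (mode is steady, band is delta).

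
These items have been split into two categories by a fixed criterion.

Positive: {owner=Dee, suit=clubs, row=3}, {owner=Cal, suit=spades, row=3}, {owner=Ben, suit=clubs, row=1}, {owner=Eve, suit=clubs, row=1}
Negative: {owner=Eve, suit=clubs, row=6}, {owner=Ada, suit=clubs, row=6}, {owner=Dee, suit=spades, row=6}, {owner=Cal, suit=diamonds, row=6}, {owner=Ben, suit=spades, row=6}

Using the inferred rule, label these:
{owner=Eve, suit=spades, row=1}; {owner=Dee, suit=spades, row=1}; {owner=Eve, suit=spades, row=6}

Positive, Positive, Negative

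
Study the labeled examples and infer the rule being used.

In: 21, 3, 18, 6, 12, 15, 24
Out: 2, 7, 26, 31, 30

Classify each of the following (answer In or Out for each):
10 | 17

The simplest hypothesis consistent with all the labels is: multiple of 3 AND at most 24.
10: Out (10 = 3·3 + 1, 10 ≤ 24). 17: Out (17 = 3·5 + 2, 17 ≤ 24).

Out, Out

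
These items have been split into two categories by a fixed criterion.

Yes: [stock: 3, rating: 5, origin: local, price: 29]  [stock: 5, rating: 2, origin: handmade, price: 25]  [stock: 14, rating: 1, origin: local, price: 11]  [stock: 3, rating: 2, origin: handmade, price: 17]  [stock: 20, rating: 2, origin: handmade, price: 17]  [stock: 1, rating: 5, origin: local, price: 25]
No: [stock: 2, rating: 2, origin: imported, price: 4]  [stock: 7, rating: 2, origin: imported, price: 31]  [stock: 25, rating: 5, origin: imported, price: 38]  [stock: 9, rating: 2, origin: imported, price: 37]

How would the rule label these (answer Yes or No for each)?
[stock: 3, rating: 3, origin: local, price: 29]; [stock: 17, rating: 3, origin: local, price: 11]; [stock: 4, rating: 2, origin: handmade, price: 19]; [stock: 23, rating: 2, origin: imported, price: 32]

Yes, Yes, Yes, No

Every 'Yes' example satisfies: origin is not imported. None of the 'No' examples do.
[stock: 3, rating: 3, origin: local, price: 29] → origin is local → Yes.
[stock: 17, rating: 3, origin: local, price: 11] → origin is local → Yes.
[stock: 4, rating: 2, origin: handmade, price: 19] → origin is handmade → Yes.
[stock: 23, rating: 2, origin: imported, price: 32] → origin is imported → No.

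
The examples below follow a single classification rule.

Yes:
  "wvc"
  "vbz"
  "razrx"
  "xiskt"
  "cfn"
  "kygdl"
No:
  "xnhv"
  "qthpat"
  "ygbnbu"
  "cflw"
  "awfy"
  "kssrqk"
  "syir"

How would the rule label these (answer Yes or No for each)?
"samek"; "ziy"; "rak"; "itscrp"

Yes, Yes, Yes, No

Comparing the two groups points to one rule — odd length.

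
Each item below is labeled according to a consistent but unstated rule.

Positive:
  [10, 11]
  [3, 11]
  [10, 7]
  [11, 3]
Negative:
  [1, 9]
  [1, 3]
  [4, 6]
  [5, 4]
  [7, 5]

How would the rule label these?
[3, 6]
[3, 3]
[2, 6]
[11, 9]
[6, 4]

Negative, Negative, Negative, Positive, Negative

The rule appears to be: sum ≥ 14.
[3, 6] — 3+6 = 9, hence Negative.
[3, 3] — 3+3 = 6, hence Negative.
[2, 6] — 2+6 = 8, hence Negative.
[11, 9] — 11+9 = 20, hence Positive.
[6, 4] — 6+4 = 10, hence Negative.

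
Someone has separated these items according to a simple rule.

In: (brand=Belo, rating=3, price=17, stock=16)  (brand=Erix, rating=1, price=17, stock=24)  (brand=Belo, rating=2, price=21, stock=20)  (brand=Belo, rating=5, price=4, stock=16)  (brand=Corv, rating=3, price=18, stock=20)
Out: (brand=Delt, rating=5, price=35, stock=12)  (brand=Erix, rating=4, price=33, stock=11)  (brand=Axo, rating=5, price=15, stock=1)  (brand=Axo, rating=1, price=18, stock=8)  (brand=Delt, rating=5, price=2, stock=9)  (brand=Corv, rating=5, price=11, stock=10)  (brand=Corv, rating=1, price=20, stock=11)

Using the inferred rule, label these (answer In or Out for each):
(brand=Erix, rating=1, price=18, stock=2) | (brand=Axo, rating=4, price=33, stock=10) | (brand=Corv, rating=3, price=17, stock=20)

Out, Out, In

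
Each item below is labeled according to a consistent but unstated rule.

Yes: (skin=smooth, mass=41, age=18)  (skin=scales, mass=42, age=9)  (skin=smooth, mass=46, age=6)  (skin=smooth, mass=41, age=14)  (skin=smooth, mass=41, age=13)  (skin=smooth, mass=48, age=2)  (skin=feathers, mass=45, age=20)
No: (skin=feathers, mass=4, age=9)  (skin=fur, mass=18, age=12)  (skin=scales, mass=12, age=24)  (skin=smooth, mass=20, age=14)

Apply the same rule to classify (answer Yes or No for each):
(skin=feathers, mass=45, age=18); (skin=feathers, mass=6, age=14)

'Yes' ⟺ mass ≥ 41.
(skin=feathers, mass=45, age=18) → mass = 45 → Yes. (skin=feathers, mass=6, age=14) → mass = 6 → No.

Yes, No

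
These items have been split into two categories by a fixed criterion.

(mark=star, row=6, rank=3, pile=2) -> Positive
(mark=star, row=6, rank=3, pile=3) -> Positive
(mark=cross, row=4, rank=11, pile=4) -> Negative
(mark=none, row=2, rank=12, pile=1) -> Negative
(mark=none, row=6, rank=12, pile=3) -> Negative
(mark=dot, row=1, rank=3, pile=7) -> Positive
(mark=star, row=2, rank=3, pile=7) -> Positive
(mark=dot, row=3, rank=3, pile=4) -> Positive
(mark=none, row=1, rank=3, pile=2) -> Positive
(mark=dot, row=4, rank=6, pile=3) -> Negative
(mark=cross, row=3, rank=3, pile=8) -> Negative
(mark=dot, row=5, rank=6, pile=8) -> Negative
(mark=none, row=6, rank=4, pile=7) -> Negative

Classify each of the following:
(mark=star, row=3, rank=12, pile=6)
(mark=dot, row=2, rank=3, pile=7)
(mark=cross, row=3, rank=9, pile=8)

Negative, Positive, Negative

The common property of the 'Positive' items is: rank = 3 AND pile ≤ 7. No 'Negative' item has it.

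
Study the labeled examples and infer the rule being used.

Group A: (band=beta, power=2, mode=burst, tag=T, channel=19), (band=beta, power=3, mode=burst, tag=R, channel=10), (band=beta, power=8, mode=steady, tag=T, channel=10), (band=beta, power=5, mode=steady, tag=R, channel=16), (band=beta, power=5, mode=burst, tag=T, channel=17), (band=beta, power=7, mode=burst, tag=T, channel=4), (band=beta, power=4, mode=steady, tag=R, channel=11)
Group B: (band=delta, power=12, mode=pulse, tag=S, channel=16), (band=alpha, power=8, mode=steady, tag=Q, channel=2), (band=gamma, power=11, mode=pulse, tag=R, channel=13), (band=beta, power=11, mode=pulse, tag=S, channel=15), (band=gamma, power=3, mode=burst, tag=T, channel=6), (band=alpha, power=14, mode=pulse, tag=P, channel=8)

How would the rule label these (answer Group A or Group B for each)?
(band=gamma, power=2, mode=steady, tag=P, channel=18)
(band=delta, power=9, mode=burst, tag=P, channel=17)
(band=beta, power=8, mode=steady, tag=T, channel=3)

The common property of the 'Group A' items is: band is beta AND power ≤ 8. No 'Group B' item has it.

Group B, Group B, Group A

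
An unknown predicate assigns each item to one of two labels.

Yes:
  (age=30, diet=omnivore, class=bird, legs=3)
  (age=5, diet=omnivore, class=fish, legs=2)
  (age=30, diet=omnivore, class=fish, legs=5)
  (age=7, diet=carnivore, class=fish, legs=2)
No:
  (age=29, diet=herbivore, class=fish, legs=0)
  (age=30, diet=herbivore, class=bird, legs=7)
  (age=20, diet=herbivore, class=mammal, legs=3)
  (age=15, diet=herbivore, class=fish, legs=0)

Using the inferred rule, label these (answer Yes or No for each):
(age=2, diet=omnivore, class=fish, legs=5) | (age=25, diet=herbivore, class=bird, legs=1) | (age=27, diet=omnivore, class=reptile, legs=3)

Yes, No, Yes

All 'Yes' examples share one property — diet is not herbivore — and every 'No' example lacks it.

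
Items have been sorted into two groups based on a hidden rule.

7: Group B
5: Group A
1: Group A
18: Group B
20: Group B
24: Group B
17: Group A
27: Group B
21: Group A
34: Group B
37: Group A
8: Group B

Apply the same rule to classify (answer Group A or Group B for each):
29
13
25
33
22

Group A, Group A, Group A, Group A, Group B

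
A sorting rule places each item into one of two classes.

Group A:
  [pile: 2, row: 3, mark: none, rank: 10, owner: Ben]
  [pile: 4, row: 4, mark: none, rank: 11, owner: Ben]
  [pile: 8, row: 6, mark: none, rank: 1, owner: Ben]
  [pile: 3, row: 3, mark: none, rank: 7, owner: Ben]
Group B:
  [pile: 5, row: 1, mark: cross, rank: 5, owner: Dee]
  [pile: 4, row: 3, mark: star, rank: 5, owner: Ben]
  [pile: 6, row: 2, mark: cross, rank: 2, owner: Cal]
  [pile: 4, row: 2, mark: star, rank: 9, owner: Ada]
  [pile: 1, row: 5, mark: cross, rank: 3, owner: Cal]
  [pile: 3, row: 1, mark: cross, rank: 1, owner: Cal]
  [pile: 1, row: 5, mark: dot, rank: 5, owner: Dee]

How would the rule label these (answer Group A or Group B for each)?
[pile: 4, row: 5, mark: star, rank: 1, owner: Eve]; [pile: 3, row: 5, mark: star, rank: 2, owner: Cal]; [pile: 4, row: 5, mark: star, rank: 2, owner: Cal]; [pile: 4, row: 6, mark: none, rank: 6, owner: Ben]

Group B, Group B, Group B, Group A

Rule: mark is none. This holds for each 'Group A' example and fails for each 'Group B' one.
[pile: 4, row: 5, mark: star, rank: 1, owner: Eve] → mark is star → Group B. [pile: 3, row: 5, mark: star, rank: 2, owner: Cal] → mark is star → Group B. [pile: 4, row: 5, mark: star, rank: 2, owner: Cal] → mark is star → Group B. [pile: 4, row: 6, mark: none, rank: 6, owner: Ben] → mark is none → Group A.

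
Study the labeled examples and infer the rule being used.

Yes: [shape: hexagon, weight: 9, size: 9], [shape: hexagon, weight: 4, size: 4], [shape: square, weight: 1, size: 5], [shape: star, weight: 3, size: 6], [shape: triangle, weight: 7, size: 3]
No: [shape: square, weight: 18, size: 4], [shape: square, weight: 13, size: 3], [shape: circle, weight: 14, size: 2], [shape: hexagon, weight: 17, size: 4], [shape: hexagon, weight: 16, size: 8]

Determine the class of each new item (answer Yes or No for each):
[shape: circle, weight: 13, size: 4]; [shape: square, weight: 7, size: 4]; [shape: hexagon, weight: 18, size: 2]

The pattern is that an item is 'Yes' exactly when: weight ≤ 9.
[shape: circle, weight: 13, size: 4]: weight = 13, doesn't qualify → No. [shape: square, weight: 7, size: 4]: weight = 7, passes → Yes. [shape: hexagon, weight: 18, size: 2]: weight = 18, doesn't qualify → No.

No, Yes, No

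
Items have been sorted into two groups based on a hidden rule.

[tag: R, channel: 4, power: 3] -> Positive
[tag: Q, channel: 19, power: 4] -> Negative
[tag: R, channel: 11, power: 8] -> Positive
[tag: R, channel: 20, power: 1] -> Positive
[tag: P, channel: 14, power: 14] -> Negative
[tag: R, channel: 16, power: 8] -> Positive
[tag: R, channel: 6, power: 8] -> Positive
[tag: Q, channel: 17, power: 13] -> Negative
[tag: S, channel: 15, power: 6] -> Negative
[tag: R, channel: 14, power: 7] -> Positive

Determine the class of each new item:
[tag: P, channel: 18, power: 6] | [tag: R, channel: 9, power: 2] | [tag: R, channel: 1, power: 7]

Negative, Positive, Positive

The common property of the 'Positive' items is: tag is R. No 'Negative' item has it.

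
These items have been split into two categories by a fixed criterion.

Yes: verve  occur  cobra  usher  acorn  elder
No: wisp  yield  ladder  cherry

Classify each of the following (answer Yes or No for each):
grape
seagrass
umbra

Yes, No, Yes

The classifier is using: odd length AND contains 'r'.
grape: Yes (length 5, has 'r'). seagrass: No (length 8, has 'r'). umbra: Yes (length 5, has 'r').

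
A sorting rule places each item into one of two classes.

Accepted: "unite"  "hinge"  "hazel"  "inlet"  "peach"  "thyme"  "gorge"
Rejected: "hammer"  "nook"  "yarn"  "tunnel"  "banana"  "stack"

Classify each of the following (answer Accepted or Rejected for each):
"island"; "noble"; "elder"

Rejected, Accepted, Accepted

The rule appears to be: odd length AND contains 'e'.
"island": length 6, no 'e' — fails the rule, so Rejected.
"noble": length 5, has 'e' — checks out, so Accepted.
"elder": length 5, has 'e' — checks out, so Accepted.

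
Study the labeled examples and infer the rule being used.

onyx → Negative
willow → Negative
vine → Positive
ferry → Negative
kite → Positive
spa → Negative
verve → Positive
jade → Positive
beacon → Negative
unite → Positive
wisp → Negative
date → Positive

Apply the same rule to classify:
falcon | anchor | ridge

The classifier is using: ends with 'e'.
falcon: ends with 'n' — doesn't qualify, so Negative.
anchor: ends with 'r' — doesn't qualify, so Negative.
ridge: ends with 'e' — fits, so Positive.

Negative, Negative, Positive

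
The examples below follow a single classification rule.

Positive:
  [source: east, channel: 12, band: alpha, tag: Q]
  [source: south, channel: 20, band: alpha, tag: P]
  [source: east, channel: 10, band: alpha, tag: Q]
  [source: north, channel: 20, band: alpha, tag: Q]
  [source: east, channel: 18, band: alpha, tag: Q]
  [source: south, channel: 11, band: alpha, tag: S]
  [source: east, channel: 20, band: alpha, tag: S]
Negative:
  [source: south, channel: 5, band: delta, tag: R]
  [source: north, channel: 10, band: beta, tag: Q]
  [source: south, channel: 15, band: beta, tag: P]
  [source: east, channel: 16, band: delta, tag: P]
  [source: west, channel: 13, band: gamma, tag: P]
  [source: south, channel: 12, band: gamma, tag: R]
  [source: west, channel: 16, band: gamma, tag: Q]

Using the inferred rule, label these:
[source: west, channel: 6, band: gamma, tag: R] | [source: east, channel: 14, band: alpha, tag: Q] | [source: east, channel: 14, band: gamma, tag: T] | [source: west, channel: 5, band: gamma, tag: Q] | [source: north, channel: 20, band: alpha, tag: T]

Checking candidate rules against both groups, what survives is: band is alpha.

Negative, Positive, Negative, Negative, Positive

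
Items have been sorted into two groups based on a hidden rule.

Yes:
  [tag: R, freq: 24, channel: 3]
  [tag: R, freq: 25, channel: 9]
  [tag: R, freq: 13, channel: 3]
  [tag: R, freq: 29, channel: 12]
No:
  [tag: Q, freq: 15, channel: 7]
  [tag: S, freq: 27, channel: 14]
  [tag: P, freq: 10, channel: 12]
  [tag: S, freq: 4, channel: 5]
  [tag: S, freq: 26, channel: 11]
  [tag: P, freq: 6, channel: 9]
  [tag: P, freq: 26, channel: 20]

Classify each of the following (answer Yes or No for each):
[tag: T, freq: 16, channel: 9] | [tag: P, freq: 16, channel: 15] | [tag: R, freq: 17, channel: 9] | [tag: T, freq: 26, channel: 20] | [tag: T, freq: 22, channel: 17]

No, No, Yes, No, No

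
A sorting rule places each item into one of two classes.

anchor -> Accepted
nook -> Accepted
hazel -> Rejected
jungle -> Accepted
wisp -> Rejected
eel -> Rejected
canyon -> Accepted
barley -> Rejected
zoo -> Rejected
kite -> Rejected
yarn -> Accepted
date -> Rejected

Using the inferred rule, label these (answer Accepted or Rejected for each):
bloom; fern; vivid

Rejected, Accepted, Rejected

Comparing the two groups points to one rule — contains 'n'.
bloom: no 'n' — does not satisfy this, so Rejected. fern: has 'n' — meets the rule, so Accepted. vivid: no 'n' — does not satisfy this, so Rejected.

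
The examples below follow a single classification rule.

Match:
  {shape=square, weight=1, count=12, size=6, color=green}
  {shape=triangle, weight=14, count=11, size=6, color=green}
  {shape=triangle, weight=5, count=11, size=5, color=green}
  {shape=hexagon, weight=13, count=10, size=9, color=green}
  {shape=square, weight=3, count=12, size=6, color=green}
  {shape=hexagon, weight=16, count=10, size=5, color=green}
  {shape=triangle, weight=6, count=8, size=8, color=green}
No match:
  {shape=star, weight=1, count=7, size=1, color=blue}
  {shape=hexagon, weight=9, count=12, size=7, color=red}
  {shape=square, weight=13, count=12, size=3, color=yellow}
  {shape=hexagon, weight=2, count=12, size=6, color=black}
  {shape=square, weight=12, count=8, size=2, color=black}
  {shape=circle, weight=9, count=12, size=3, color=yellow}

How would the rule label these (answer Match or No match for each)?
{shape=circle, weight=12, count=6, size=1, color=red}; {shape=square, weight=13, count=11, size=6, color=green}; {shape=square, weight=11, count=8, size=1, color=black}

No match, Match, No match

The classifier is using: color is green.
{shape=circle, weight=12, count=6, size=1, color=red}: color is red — doesn't match, so No match.
{shape=square, weight=13, count=11, size=6, color=green}: color is green — matches, so Match.
{shape=square, weight=11, count=8, size=1, color=black}: color is black — doesn't match, so No match.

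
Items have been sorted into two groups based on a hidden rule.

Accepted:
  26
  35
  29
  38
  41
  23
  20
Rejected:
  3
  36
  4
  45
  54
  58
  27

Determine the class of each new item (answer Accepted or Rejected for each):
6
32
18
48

Rejected, Accepted, Rejected, Rejected

The classifier is using: ≡ 2 (mod 3).
6 → 6 mod 3 = 0 → Rejected. 32 → 32 mod 3 = 2 → Accepted. 18 → 18 mod 3 = 0 → Rejected. 48 → 48 mod 3 = 0 → Rejected.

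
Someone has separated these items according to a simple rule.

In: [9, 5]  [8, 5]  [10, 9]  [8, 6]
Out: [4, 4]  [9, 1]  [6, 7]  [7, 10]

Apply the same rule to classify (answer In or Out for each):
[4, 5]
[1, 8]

Out, Out

A rule that fits every label: first > second AND sum ≥ 13 — true of each 'In' example, false of each 'Out' one.
[4, 5] → 4 < 5, 4+5 = 9 → Out.
[1, 8] → 1 < 8, 1+8 = 9 → Out.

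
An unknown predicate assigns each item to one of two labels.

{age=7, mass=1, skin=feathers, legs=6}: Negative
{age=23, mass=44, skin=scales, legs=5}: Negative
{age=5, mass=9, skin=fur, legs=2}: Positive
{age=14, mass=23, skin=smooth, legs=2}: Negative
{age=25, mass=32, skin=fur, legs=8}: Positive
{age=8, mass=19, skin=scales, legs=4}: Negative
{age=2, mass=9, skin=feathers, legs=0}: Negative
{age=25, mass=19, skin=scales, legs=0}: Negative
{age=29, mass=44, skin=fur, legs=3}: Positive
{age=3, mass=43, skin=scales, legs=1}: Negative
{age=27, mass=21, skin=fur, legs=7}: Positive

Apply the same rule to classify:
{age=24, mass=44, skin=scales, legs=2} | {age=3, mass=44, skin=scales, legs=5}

Comparing the two groups points to one rule — skin is fur.
Negative: {age=24, mass=44, skin=scales, legs=2}, since skin is scales.
Negative: {age=3, mass=44, skin=scales, legs=5}, since skin is scales.

Negative, Negative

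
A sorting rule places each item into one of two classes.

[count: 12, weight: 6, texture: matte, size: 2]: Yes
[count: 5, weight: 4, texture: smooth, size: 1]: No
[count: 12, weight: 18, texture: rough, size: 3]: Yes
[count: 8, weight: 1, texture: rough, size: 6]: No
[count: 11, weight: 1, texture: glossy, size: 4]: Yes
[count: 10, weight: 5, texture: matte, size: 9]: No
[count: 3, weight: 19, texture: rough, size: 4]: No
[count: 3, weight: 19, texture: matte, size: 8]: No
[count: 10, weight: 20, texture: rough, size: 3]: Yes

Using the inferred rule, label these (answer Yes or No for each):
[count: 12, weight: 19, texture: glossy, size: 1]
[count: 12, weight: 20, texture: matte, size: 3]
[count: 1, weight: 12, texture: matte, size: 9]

Every 'Yes' example satisfies: count ≥ 8 AND size ≤ 4. None of the 'No' examples do.
[count: 12, weight: 19, texture: glossy, size: 1] — count = 12, size = 1, hence Yes.
[count: 12, weight: 20, texture: matte, size: 3] — count = 12, size = 3, hence Yes.
[count: 1, weight: 12, texture: matte, size: 9] — count = 1, size = 9, hence No.

Yes, Yes, No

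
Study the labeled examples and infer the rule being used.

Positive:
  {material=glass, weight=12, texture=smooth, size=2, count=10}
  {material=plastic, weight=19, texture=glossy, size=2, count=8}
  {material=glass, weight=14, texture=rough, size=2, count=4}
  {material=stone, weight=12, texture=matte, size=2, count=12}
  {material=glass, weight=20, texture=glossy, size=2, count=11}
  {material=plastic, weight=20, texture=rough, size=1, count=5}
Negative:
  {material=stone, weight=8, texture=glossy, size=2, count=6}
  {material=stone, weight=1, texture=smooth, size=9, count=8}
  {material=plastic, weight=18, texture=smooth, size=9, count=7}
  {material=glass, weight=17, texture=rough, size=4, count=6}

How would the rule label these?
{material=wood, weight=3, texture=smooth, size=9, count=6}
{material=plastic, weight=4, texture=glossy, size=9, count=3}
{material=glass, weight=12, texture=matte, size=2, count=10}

Rule: size ≤ 2 AND weight ≥ 12. This holds for each 'Positive' example and fails for each 'Negative' one.
{material=wood, weight=3, texture=smooth, size=9, count=6} — size = 9, weight = 3, hence Negative.
{material=plastic, weight=4, texture=glossy, size=9, count=3} — size = 9, weight = 4, hence Negative.
{material=glass, weight=12, texture=matte, size=2, count=10} — size = 2, weight = 12, hence Positive.

Negative, Negative, Positive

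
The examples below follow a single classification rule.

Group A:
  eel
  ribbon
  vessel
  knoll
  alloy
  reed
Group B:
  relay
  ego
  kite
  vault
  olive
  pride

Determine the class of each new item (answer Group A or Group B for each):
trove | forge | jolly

Group B, Group B, Group A

The simplest hypothesis consistent with all the labels is: has a double letter.
trove → no doubled letter → Group B.
forge → no doubled letter → Group B.
jolly → 'll' doubled → Group A.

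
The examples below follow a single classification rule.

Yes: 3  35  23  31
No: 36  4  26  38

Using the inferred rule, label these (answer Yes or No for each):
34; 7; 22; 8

No, Yes, No, No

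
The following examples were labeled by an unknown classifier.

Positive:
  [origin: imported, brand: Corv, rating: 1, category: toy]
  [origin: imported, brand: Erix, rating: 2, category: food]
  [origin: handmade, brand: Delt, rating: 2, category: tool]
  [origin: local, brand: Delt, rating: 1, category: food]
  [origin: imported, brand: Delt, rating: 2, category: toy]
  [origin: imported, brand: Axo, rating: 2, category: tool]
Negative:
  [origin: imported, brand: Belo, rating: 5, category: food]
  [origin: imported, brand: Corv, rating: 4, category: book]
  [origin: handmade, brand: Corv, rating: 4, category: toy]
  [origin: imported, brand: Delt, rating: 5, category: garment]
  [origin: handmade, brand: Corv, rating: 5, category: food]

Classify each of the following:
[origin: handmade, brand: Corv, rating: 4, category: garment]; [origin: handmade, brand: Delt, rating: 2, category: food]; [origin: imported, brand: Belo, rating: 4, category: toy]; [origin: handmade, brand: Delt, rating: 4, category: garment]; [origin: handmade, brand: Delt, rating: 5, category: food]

A rule that fits every label: rating ≤ 2 — true of each 'Positive' example, false of each 'Negative' one.
[origin: handmade, brand: Corv, rating: 4, category: garment]: Negative (rating = 4). [origin: handmade, brand: Delt, rating: 2, category: food]: Positive (rating = 2). [origin: imported, brand: Belo, rating: 4, category: toy]: Negative (rating = 4). [origin: handmade, brand: Delt, rating: 4, category: garment]: Negative (rating = 4). [origin: handmade, brand: Delt, rating: 5, category: food]: Negative (rating = 5).

Negative, Positive, Negative, Negative, Negative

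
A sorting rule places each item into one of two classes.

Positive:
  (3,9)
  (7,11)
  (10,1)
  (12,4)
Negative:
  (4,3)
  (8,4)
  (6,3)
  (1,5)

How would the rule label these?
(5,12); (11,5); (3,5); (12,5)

Rule: max ≥ 9. This holds for each 'Positive' example and fails for each 'Negative' one.
(5,12) → max 12 → Positive. (11,5) → max 11 → Positive. (3,5) → max 5 → Negative. (12,5) → max 12 → Positive.

Positive, Positive, Negative, Positive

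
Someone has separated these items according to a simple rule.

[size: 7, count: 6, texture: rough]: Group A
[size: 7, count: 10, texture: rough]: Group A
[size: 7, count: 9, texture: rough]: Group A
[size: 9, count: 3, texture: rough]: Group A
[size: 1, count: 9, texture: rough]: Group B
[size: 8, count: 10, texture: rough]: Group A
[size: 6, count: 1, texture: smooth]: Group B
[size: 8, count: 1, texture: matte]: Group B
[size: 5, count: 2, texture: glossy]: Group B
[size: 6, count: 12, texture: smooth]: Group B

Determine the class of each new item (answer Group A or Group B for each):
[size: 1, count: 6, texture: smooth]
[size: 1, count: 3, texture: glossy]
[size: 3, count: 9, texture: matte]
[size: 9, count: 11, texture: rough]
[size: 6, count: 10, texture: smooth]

Group B, Group B, Group B, Group A, Group B

A rule that fits every label: texture is rough AND size ≥ 5 — true of each 'Group A' example, false of each 'Group B' one.
Group B: [size: 1, count: 6, texture: smooth], since texture is smooth, size = 1.
Group B: [size: 1, count: 3, texture: glossy], since texture is glossy, size = 1.
Group B: [size: 3, count: 9, texture: matte], since texture is matte, size = 3.
Group A: [size: 9, count: 11, texture: rough], since texture is rough, size = 9.
Group B: [size: 6, count: 10, texture: smooth], since texture is smooth, size = 6.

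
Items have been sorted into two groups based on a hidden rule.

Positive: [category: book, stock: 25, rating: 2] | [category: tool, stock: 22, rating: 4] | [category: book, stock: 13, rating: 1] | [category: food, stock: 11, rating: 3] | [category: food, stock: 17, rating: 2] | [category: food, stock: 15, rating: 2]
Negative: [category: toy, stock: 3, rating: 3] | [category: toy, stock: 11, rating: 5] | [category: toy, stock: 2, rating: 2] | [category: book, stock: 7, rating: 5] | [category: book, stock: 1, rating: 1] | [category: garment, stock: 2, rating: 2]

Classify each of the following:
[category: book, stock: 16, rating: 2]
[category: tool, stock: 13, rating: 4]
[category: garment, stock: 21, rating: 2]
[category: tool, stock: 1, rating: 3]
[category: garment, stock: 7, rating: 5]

Positive, Positive, Positive, Negative, Negative

The classifier is using: stock ≥ 7 AND rating ≤ 4.
[category: book, stock: 16, rating: 2]: stock = 16, rating = 2 — passes, so Positive. [category: tool, stock: 13, rating: 4]: stock = 13, rating = 4 — passes, so Positive. [category: garment, stock: 21, rating: 2]: stock = 21, rating = 2 — passes, so Positive. [category: tool, stock: 1, rating: 3]: stock = 1, rating = 3 — doesn't match, so Negative. [category: garment, stock: 7, rating: 5]: stock = 7, rating = 5 — doesn't match, so Negative.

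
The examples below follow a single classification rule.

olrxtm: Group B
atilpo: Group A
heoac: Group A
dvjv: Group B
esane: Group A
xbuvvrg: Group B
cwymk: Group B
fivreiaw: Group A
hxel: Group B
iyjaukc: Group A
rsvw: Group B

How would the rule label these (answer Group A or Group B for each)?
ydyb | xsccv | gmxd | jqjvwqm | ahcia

Every 'Group A' example satisfies: contains 'a'. None of the 'Group B' examples do.
ydyb: Group B (no 'a').
xsccv: Group B (no 'a').
gmxd: Group B (no 'a').
jqjvwqm: Group B (no 'a').
ahcia: Group A (has 'a').

Group B, Group B, Group B, Group B, Group A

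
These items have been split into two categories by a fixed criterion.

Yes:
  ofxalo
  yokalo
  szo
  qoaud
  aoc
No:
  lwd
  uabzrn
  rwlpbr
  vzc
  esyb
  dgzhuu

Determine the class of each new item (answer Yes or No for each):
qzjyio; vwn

Yes, No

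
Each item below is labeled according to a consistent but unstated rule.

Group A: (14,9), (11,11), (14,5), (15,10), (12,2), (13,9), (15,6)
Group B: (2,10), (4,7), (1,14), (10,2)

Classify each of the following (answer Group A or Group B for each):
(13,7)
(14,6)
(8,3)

The rule appears to be: first ≥ 11.

Group A, Group A, Group B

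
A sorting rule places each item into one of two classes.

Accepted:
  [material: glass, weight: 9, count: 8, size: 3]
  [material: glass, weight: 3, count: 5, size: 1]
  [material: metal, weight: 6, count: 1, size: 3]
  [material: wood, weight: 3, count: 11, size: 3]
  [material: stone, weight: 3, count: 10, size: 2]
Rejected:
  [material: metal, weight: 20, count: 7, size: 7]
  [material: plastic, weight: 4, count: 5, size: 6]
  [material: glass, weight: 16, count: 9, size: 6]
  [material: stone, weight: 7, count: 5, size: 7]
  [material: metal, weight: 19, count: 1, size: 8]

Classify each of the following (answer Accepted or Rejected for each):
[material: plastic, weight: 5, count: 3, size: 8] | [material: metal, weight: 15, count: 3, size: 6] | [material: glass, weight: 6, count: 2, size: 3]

The common property of the 'Accepted' items is: size ≤ 3. No 'Rejected' item has it.

Rejected, Rejected, Accepted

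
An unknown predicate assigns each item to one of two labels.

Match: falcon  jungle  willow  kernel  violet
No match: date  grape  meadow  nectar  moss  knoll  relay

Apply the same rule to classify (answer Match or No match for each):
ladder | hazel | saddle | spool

Match, No match, Match, No match

Every 'Match' example satisfies: even length AND contains 'l'. None of the 'No match' examples do.
ladder: Match (length 6, has 'l').
hazel: No match (length 5, has 'l').
saddle: Match (length 6, has 'l').
spool: No match (length 5, has 'l').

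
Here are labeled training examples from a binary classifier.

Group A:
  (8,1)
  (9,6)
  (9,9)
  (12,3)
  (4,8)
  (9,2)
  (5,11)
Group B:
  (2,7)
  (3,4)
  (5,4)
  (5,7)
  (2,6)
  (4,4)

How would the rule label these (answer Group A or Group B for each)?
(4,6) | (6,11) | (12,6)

Group B, Group A, Group A

A rule that fits every label: max ≥ 8 — true of each 'Group A' example, false of each 'Group B' one.
(4,6): max 6 — does not fit, so Group B. (6,11): max 11 — matches, so Group A. (12,6): max 12 — matches, so Group A.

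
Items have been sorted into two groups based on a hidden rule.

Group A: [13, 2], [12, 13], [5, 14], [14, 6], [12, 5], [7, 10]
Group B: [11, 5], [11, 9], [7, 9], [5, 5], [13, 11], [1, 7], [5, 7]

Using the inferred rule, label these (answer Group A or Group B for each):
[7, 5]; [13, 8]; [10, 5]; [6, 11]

Group B, Group A, Group A, Group A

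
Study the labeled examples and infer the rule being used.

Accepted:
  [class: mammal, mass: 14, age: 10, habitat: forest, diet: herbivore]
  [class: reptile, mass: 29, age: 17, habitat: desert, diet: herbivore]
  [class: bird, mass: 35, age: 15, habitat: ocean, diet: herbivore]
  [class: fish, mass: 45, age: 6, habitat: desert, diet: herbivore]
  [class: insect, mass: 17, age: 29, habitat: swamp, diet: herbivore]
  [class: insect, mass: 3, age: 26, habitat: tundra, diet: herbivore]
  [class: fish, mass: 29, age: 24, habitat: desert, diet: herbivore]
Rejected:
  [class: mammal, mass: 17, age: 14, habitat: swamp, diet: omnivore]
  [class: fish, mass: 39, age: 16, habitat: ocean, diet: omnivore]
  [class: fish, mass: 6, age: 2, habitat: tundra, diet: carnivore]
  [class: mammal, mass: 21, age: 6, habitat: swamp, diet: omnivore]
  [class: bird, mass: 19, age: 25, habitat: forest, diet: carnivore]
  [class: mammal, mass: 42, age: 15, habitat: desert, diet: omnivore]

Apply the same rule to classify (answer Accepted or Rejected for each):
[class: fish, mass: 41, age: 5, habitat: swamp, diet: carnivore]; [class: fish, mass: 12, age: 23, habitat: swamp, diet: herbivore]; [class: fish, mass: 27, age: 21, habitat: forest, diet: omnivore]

Rejected, Accepted, Rejected

The rule appears to be: diet is herbivore.
Rejected: [class: fish, mass: 41, age: 5, habitat: swamp, diet: carnivore], since diet is carnivore.
Accepted: [class: fish, mass: 12, age: 23, habitat: swamp, diet: herbivore], since diet is herbivore.
Rejected: [class: fish, mass: 27, age: 21, habitat: forest, diet: omnivore], since diet is omnivore.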